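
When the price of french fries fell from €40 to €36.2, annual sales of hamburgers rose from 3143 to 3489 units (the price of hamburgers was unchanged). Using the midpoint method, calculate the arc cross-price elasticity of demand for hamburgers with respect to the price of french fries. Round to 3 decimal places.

ΔQ_A = 3489 − 3143 = 346; ΔP_B = 36.2 − 40 = -3.8.
Midpoints: Q̄_A = 3316.0, P̄_B = 38.10.
ε = (ΔQ_A/Q̄_A)/(ΔP_B/P̄_B) = (346/3316.0)/(-3.8/38.10) ≈ -1.046.
ε < 0: hamburgers and french fries are complements.

-1.046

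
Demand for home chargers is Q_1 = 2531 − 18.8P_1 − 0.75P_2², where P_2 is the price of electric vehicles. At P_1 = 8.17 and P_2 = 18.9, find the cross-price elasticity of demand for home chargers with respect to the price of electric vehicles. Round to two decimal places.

At P_1 = 8.17 and P_2 = 18.9: Q_1 = 2109.497.
∂Q_1/∂P_2 = -1.5P_2 = -1.5(18.9) = -28.3500.
ε = (∂Q_1/∂P_2)(P_2/Q_1) = -28.3500 × (18.9/2109.497) ≈ -0.25.

-0.25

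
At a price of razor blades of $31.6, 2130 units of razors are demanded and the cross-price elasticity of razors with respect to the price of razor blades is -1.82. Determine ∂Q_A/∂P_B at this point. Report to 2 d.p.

ε = (∂Q_A/∂P_B)·(P_B/Q_A) ⇒ ∂Q_A/∂P_B = ε·Q_A/P_B = -1.82 × 2130/31.6 ≈ -122.68.

-122.68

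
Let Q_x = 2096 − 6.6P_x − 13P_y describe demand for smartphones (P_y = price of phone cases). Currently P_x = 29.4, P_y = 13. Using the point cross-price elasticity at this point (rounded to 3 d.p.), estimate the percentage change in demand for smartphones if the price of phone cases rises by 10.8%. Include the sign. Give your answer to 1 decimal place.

-1.1%

At P_x = 29.4, P_y = 13: Q_x = 1732.96.
∂Q_x/∂P_y = -13.
ε = (∂Q_x/∂P_y)(P_y/Q_x) = -13.0000 × 13/1732.96 ≈ -0.098.
%ΔQ_x ≈ ε × %ΔP_y = -0.098 × (10.8%) = -1.1%.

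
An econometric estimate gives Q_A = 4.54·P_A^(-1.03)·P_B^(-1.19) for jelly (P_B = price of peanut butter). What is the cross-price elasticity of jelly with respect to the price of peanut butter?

In a log-linear (constant-elasticity) demand function, the coefficient on the exponent of P_B is the cross-price elasticity.
ε = -1.19. Negative, so jelly and peanut butter are complements.

-1.19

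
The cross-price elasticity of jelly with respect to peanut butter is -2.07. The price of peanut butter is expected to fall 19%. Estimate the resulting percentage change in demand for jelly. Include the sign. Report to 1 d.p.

%ΔQ ≈ ε × %ΔP of peanut butter = -2.07 × (-19%) = 39.3%.
Demand for jelly rises by about 39.3%.

39.3%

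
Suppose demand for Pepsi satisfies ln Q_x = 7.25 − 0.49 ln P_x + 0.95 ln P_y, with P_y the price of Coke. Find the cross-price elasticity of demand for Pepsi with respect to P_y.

0.95

In a log-linear (constant-elasticity) demand function, the coefficient on ln P_y is the cross-price elasticity.
ε = 0.95. Positive, so Pepsi and Coke are substitutes.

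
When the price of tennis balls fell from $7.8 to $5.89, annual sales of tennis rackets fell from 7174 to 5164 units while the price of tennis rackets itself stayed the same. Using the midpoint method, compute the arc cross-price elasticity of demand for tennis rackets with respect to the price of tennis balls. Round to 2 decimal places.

1.17

ΔQ_A = 5164 − 7174 = -2010; ΔP_B = 5.89 − 7.8 = -1.91.
Midpoints: Q̄_A = 6169.0, P̄_B = 6.84.
ε = (ΔQ_A/Q̄_A)/(ΔP_B/P̄_B) = (-2010/6169.0)/(-1.91/6.84) ≈ 1.17.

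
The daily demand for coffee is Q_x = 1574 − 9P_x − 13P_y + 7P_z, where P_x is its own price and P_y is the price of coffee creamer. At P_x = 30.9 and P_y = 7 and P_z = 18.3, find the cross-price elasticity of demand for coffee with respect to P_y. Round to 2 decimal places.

At P_x = 30.9 and P_y = 7 and P_z = 18.3: Q_x = 1333.
∂Q_x/∂P_y = -13.
ε = (∂Q_x/∂P_y)(P_y/Q_x) = -13 × (7/1333) ≈ -0.07.
Since ε < 0, coffee and coffee creamer are complements.

-0.07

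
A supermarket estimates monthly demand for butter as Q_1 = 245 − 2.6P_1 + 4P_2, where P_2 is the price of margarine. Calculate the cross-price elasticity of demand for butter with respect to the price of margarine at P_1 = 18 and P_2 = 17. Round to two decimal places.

At P_1 = 18 and P_2 = 17: Q_1 = 266.2.
∂Q_1/∂P_2 = 4.
ε = (∂Q_1/∂P_2)(P_2/Q_1) = 4 × (17/266.2) ≈ 0.26.

0.26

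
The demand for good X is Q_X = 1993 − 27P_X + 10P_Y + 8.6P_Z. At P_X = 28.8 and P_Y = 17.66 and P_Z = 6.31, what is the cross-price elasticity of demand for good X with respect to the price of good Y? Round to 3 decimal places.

0.122

At P_X = 28.8 and P_Y = 17.66 and P_Z = 6.31: Q_X = 1446.266.
∂Q_X/∂P_Y = 10.
ε = (∂Q_X/∂P_Y)(P_Y/Q_X) = 10 × (17.66/1446.266) ≈ 0.122.
Since ε > 0, good X and good Y are substitutes.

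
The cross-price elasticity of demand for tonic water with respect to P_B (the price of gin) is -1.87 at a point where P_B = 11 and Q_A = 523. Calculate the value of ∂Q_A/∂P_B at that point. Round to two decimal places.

-88.91

ε = (∂Q_A/∂P_B)·(P_B/Q_A) ⇒ ∂Q_A/∂P_B = ε·Q_A/P_B = -1.87 × 523/11 ≈ -88.91.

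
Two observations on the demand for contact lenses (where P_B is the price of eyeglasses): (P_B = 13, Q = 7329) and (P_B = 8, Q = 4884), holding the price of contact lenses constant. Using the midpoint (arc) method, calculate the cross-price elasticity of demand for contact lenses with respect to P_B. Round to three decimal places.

ΔQ_A = 4884 − 7329 = -2445; ΔP_B = 8 − 13 = -5.
Midpoints: Q̄_A = 6106.5, P̄_B = 10.50.
ε = (ΔQ_A/Q̄_A)/(ΔP_B/P̄_B) = (-2445/6106.5)/(-5/10.50) ≈ 0.841.
ε > 0: contact lenses and eyeglasses are substitutes.

0.841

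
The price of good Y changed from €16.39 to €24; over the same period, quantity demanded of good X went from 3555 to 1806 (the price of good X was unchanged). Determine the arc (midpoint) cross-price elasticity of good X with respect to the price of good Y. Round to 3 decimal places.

ΔQ_X = 1806 − 3555 = -1749; ΔP_Y = 24 − 16.39 = 7.61.
Midpoints: Q̄_X = 2680.5, P̄_Y = 20.20.
ε = (ΔQ_X/Q̄_X)/(ΔP_Y/P̄_Y) = (-1749/2680.5)/(7.61/20.20) ≈ -1.732.
ε < 0: good X and good Y are complements.

-1.732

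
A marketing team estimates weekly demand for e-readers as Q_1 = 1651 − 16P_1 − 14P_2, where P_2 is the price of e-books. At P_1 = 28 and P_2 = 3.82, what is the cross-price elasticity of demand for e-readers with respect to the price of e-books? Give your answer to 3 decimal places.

At P_1 = 28 and P_2 = 3.82: Q_1 = 1149.52.
∂Q_1/∂P_2 = -14.
ε = (∂Q_1/∂P_2)(P_2/Q_1) = -14 × (3.82/1149.52) ≈ -0.047.
Since ε < 0, e-readers and e-books are complements.

-0.047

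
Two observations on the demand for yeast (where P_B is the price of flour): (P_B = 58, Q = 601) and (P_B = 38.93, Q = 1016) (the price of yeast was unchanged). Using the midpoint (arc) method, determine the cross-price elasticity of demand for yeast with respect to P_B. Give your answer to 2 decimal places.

-1.30

ΔQ_A = 1016 − 601 = 415; ΔP_B = 38.93 − 58 = -19.07.
Midpoints: Q̄_A = 808.5, P̄_B = 48.47.
ε = (ΔQ_A/Q̄_A)/(ΔP_B/P̄_B) = (415/808.5)/(-19.07/48.47) ≈ -1.30.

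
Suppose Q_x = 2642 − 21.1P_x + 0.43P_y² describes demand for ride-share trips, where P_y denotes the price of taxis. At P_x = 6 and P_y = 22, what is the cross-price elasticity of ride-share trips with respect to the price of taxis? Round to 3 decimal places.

At P_x = 6 and P_y = 22: Q_x = 2723.52.
∂Q_x/∂P_y = 0.86P_y = 0.86(22) = 18.9200.
ε = (∂Q_x/∂P_y)(P_y/Q_x) = 18.9200 × (22/2723.52) ≈ 0.153.
ε > 0: substitutes.

0.153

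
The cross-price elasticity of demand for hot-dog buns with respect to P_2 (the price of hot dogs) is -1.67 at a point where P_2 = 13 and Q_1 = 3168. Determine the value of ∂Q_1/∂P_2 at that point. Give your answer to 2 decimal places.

-406.97

ε = (∂Q_1/∂P_2)·(P_2/Q_1) ⇒ ∂Q_1/∂P_2 = ε·Q_1/P_2 = -1.67 × 3168/13 ≈ -406.97.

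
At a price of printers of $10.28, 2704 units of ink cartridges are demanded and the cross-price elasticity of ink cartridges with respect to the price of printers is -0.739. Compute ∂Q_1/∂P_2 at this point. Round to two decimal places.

ε = (∂Q_1/∂P_2)·(P_2/Q_1) ⇒ ∂Q_1/∂P_2 = ε·Q_1/P_2 = -0.739 × 2704/10.28 ≈ -194.38.

-194.38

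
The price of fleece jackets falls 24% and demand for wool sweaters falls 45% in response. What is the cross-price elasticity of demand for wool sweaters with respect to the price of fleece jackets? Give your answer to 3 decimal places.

ε = (%ΔQ of wool sweaters) / (%ΔP of fleece jackets) = (-45%) / (-24%) ≈ 1.875.

1.875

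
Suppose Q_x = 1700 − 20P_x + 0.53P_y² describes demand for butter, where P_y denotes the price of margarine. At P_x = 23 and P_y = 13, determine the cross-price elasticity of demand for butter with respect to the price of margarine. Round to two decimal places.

0.13

At P_x = 23 and P_y = 13: Q_x = 1329.57.
∂Q_x/∂P_y = 1.06P_y = 1.06(13) = 13.7800.
ε = (∂Q_x/∂P_y)(P_y/Q_x) = 13.7800 × (13/1329.57) ≈ 0.13.
ε > 0: substitutes.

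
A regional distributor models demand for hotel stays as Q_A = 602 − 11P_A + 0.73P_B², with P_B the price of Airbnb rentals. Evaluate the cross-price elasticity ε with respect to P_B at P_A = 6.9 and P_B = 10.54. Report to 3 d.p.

At P_A = 6.9 and P_B = 10.54: Q_A = 607.197.
∂Q_A/∂P_B = 1.46P_B = 1.46(10.54) = 15.3884.
ε = (∂Q_A/∂P_B)(P_B/Q_A) = 15.3884 × (10.54/607.197) ≈ 0.267.
ε > 0: substitutes.

0.267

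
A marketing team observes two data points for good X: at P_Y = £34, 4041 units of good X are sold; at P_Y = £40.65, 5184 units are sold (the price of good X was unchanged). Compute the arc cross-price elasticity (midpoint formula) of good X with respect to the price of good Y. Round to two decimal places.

ΔQ_X = 5184 − 4041 = 1143; ΔP_Y = 40.65 − 34 = 6.65.
Midpoints: Q̄_X = 4612.5, P̄_Y = 37.33.
ε = (ΔQ_X/Q̄_X)/(ΔP_Y/P̄_Y) = (1143/4612.5)/(6.65/37.33) ≈ 1.39.
ε > 0: good X and good Y are substitutes.

1.39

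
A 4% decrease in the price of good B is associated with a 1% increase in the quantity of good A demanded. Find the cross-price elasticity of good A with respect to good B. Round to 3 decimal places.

ε = (%ΔQ of good A) / (%ΔP of good B) = (1%) / (-4%) ≈ -0.250.
Negative cross-price elasticity: complements.

-0.250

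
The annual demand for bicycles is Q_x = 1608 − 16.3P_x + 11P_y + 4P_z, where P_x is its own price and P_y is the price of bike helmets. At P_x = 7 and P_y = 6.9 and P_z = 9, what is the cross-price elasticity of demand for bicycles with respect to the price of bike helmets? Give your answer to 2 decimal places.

At P_x = 7 and P_y = 6.9 and P_z = 9: Q_x = 1605.8.
∂Q_x/∂P_y = 11.
ε = (∂Q_x/∂P_y)(P_y/Q_x) = 11 × (6.9/1605.8) ≈ 0.05.

0.05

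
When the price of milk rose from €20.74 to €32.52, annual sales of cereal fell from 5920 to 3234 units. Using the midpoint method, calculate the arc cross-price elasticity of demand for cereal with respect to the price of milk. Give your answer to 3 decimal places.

ΔQ_A = 3234 − 5920 = -2686; ΔP_B = 32.52 − 20.74 = 11.78.
Midpoints: Q̄_A = 4577.0, P̄_B = 26.63.
ε = (ΔQ_A/Q̄_A)/(ΔP_B/P̄_B) = (-2686/4577.0)/(11.78/26.63) ≈ -1.327.
ε < 0: cereal and milk are complements.

-1.327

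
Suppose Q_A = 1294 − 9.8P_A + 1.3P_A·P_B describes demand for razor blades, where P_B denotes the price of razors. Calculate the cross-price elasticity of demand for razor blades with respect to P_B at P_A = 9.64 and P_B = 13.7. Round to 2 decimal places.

At P_A = 9.64 and P_B = 13.7: Q_A = 1371.216.
∂Q_A/∂P_B = 1.3P_A = 1.3(9.64) = 12.5320.
ε = (∂Q_A/∂P_B)(P_B/Q_A) = 12.5320 × (13.7/1371.216) ≈ 0.13.

0.13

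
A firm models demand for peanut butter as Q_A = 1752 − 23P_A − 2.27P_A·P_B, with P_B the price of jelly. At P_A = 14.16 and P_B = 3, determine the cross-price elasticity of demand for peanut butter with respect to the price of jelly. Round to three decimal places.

-0.073

At P_A = 14.16 and P_B = 3: Q_A = 1329.890.
∂Q_A/∂P_B = -2.27P_A = -2.27(14.16) = -32.1432.
ε = (∂Q_A/∂P_B)(P_B/Q_A) = -32.1432 × (3/1329.890) ≈ -0.073.
ε < 0: complements.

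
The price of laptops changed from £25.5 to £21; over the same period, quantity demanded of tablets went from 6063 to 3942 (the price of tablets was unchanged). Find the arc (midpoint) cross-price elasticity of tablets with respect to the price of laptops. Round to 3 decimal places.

ΔQ_A = 3942 − 6063 = -2121; ΔP_B = 21 − 25.5 = -4.5.
Midpoints: Q̄_A = 5002.5, P̄_B = 23.25.
ε = (ΔQ_A/Q̄_A)/(ΔP_B/P̄_B) = (-2121/5002.5)/(-4.5/23.25) ≈ 2.191.
ε > 0: tablets and laptops are substitutes.

2.191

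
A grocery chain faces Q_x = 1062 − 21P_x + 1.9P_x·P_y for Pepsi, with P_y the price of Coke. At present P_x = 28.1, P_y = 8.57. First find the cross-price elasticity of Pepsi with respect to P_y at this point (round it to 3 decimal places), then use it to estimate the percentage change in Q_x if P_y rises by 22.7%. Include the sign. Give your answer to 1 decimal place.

11.2%

At P_x = 28.1, P_y = 8.57: Q_x = 929.452.
∂Q_x/∂P_y = 1.9P_x = 53.3900.
ε = (∂Q_x/∂P_y)(P_y/Q_x) = 53.3900 × 8.57/929.452 ≈ 0.492.
%ΔQ_x ≈ ε × %ΔP_y = 0.492 × (22.7%) = 11.2%.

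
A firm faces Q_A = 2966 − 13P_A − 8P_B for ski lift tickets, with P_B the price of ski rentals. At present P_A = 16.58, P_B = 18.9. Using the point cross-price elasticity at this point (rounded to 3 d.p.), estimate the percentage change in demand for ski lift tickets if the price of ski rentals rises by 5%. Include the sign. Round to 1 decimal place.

At P_A = 16.58, P_B = 18.9: Q_A = 2599.26.
∂Q_A/∂P_B = -8.
ε = (∂Q_A/∂P_B)(P_B/Q_A) = -8.0000 × 18.9/2599.26 ≈ -0.058.
%ΔQ_A ≈ ε × %ΔP_B = -0.058 × (5%) = -0.3%.

-0.3%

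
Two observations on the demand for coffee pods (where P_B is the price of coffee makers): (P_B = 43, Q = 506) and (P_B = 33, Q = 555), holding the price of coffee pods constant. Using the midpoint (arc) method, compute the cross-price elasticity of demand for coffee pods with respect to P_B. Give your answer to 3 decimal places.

ΔQ_A = 555 − 506 = 49; ΔP_B = 33 − 43 = -10.
Midpoints: Q̄_A = 530.5, P̄_B = 38.00.
ε = (ΔQ_A/Q̄_A)/(ΔP_B/P̄_B) = (49/530.5)/(-10/38.00) ≈ -0.351.

-0.351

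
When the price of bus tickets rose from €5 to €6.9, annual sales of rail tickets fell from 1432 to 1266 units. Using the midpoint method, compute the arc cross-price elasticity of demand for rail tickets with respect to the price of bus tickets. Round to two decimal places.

ΔQ_A = 1266 − 1432 = -166; ΔP_B = 6.9 − 5 = 1.9.
Midpoints: Q̄_A = 1349.0, P̄_B = 5.95.
ε = (ΔQ_A/Q̄_A)/(ΔP_B/P̄_B) = (-166/1349.0)/(1.9/5.95) ≈ -0.39.

-0.39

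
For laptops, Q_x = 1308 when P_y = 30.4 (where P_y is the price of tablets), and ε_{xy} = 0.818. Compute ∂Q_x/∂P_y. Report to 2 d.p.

ε = (∂Q_x/∂P_y)·(P_y/Q_x) ⇒ ∂Q_x/∂P_y = ε·Q_x/P_y = 0.818 × 1308/30.4 ≈ 35.20.

35.20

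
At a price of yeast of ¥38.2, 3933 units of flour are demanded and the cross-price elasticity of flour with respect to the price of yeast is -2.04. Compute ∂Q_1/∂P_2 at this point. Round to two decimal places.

ε = (∂Q_1/∂P_2)·(P_2/Q_1) ⇒ ∂Q_1/∂P_2 = ε·Q_1/P_2 = -2.04 × 3933/38.2 ≈ -210.03.

-210.03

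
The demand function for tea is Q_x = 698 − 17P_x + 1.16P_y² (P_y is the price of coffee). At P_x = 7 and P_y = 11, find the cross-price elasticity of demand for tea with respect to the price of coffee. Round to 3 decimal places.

0.390

At P_x = 7 and P_y = 11: Q_x = 719.36.
∂Q_x/∂P_y = 2.32P_y = 2.32(11) = 25.5200.
ε = (∂Q_x/∂P_y)(P_y/Q_x) = 25.5200 × (11/719.36) ≈ 0.390.
ε > 0: substitutes.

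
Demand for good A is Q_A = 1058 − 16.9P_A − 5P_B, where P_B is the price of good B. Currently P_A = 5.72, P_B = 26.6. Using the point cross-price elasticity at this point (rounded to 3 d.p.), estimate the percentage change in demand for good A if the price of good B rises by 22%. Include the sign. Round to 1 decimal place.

At P_A = 5.72, P_B = 26.6: Q_A = 828.332.
∂Q_A/∂P_B = -5.
ε = (∂Q_A/∂P_B)(P_B/Q_A) = -5.0000 × 26.6/828.332 ≈ -0.161.
%ΔQ_A ≈ ε × %ΔP_B = -0.161 × (22%) = -3.5%.

-3.5%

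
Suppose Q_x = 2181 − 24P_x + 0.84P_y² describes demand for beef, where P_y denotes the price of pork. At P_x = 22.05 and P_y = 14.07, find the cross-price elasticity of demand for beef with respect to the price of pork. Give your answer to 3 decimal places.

0.183

At P_x = 22.05 and P_y = 14.07: Q_x = 1818.091.
∂Q_x/∂P_y = 1.68P_y = 1.68(14.07) = 23.6376.
ε = (∂Q_x/∂P_y)(P_y/Q_x) = 23.6376 × (14.07/1818.091) ≈ 0.183.
ε > 0: substitutes.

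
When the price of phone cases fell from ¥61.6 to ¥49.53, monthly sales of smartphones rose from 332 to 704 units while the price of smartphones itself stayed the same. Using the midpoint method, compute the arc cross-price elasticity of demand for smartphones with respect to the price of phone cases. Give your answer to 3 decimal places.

ΔQ_A = 704 − 332 = 372; ΔP_B = 49.53 − 61.6 = -12.07.
Midpoints: Q̄_A = 518.0, P̄_B = 55.56.
ε = (ΔQ_A/Q̄_A)/(ΔP_B/P̄_B) = (372/518.0)/(-12.07/55.56) ≈ -3.306.
ε < 0: smartphones and phone cases are complements.

-3.306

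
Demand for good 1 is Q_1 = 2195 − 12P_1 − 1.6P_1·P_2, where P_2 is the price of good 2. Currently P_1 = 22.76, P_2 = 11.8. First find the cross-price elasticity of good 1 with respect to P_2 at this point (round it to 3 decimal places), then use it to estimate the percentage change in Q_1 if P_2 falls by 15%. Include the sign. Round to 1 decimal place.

At P_1 = 22.76, P_2 = 11.8: Q_1 = 1492.171.
∂Q_1/∂P_2 = -1.6P_1 = -36.4160.
ε = (∂Q_1/∂P_2)(P_2/Q_1) = -36.4160 × 11.8/1492.171 ≈ -0.288.
%ΔQ_1 ≈ ε × %ΔP_2 = -0.288 × (-15%) = 4.3%.

4.3%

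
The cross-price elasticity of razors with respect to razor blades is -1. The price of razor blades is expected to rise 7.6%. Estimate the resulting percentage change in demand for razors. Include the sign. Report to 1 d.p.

-7.6%

%ΔQ ≈ ε × %ΔP of razor blades = -1 × (7.6%) = -7.6%.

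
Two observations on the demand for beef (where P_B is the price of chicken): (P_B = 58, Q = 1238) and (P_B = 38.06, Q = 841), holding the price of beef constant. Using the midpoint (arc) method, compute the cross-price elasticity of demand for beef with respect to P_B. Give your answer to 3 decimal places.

0.920

ΔQ_A = 841 − 1238 = -397; ΔP_B = 38.06 − 58 = -19.94.
Midpoints: Q̄_A = 1039.5, P̄_B = 48.03.
ε = (ΔQ_A/Q̄_A)/(ΔP_B/P̄_B) = (-397/1039.5)/(-19.94/48.03) ≈ 0.920.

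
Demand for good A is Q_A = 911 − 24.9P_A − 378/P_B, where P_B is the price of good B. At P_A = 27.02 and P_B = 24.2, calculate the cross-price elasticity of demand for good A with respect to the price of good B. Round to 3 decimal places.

At P_A = 27.02 and P_B = 24.2: Q_A = 222.582.
∂Q_A/∂P_B = 378/P_B² = 0.6454.
ε = (∂Q_A/∂P_B)(P_B/Q_A) = 0.6454 × (24.2/222.582) ≈ 0.070.
ε > 0: substitutes.

0.070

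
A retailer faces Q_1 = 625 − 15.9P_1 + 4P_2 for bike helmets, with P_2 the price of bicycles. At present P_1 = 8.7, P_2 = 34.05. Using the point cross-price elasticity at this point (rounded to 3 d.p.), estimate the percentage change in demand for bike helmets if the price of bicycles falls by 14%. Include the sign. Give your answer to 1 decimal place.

At P_1 = 8.7, P_2 = 34.05: Q_1 = 622.87.
∂Q_1/∂P_2 = 4.
ε = (∂Q_1/∂P_2)(P_2/Q_1) = 4.0000 × 34.05/622.87 ≈ 0.219.
%ΔQ_1 ≈ ε × %ΔP_2 = 0.219 × (-14%) = -3.1%.

-3.1%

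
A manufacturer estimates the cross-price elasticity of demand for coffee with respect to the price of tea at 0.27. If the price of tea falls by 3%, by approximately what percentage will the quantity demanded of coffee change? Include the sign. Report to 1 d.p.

%ΔQ ≈ ε × %ΔP of tea = 0.27 × (-3%) = -0.8%.

-0.8%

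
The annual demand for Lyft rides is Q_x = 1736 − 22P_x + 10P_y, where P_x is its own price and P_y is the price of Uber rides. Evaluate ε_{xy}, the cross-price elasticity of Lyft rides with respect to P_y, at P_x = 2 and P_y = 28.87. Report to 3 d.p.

0.146

At P_x = 2 and P_y = 28.87: Q_x = 1980.7.
∂Q_x/∂P_y = 10.
ε = (∂Q_x/∂P_y)(P_y/Q_x) = 10 × (28.87/1980.7) ≈ 0.146.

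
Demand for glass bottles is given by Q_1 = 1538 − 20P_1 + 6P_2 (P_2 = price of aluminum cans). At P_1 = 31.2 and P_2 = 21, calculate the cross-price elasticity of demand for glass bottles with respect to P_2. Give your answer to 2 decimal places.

At P_1 = 31.2 and P_2 = 21: Q_1 = 1040.
∂Q_1/∂P_2 = 6.
ε = (∂Q_1/∂P_2)(P_2/Q_1) = 6 × (21/1040) ≈ 0.12.
Since ε > 0, glass bottles and aluminum cans are substitutes.

0.12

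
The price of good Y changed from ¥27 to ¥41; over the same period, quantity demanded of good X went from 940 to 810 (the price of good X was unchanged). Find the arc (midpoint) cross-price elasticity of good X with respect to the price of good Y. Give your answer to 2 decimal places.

ΔQ_X = 810 − 940 = -130; ΔP_Y = 41 − 27 = 14.
Midpoints: Q̄_X = 875.0, P̄_Y = 34.00.
ε = (ΔQ_X/Q̄_X)/(ΔP_Y/P̄_Y) = (-130/875.0)/(14/34.00) ≈ -0.36.

-0.36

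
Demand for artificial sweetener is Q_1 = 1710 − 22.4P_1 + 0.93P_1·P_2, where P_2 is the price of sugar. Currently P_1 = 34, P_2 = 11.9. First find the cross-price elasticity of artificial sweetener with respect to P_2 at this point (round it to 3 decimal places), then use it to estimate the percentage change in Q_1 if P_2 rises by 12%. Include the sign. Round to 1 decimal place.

3.4%

At P_1 = 34, P_2 = 11.9: Q_1 = 1324.678.
∂Q_1/∂P_2 = 0.93P_1 = 31.6200.
ε = (∂Q_1/∂P_2)(P_2/Q_1) = 31.6200 × 11.9/1324.678 ≈ 0.284.
%ΔQ_1 ≈ ε × %ΔP_2 = 0.284 × (12%) = 3.4%.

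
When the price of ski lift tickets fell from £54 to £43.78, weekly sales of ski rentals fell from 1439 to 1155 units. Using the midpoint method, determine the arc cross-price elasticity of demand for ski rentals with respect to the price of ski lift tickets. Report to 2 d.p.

ΔQ_A = 1155 − 1439 = -284; ΔP_B = 43.78 − 54 = -10.22.
Midpoints: Q̄_A = 1297.0, P̄_B = 48.89.
ε = (ΔQ_A/Q̄_A)/(ΔP_B/P̄_B) = (-284/1297.0)/(-10.22/48.89) ≈ 1.05.
ε > 0: ski rentals and ski lift tickets are substitutes.

1.05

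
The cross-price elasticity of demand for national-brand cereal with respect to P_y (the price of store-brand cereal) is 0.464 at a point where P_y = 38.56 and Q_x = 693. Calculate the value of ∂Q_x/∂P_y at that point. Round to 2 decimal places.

ε = (∂Q_x/∂P_y)·(P_y/Q_x) ⇒ ∂Q_x/∂P_y = ε·Q_x/P_y = 0.464 × 693/38.56 ≈ 8.34.

8.34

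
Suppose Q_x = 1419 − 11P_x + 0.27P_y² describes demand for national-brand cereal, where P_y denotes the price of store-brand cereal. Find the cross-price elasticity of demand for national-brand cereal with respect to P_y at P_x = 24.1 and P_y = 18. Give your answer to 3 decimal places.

0.141

At P_x = 24.1 and P_y = 18: Q_x = 1241.38.
∂Q_x/∂P_y = 0.54P_y = 0.54(18) = 9.7200.
ε = (∂Q_x/∂P_y)(P_y/Q_x) = 9.7200 × (18/1241.38) ≈ 0.141.
ε > 0: substitutes.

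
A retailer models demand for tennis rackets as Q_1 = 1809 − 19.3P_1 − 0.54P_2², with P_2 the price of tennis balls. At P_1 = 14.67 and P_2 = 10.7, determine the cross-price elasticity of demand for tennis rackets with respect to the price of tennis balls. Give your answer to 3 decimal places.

At P_1 = 14.67 and P_2 = 10.7: Q_1 = 1464.044.
∂Q_1/∂P_2 = -1.08P_2 = -1.08(10.7) = -11.5560.
ε = (∂Q_1/∂P_2)(P_2/Q_1) = -11.5560 × (10.7/1464.044) ≈ -0.084.
ε < 0: complements.

-0.084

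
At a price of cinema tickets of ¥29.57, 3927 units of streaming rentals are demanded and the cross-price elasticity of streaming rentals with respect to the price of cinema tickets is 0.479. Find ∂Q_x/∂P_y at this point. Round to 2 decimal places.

ε = (∂Q_x/∂P_y)·(P_y/Q_x) ⇒ ∂Q_x/∂P_y = ε·Q_x/P_y = 0.479 × 3927/29.57 ≈ 63.61.

63.61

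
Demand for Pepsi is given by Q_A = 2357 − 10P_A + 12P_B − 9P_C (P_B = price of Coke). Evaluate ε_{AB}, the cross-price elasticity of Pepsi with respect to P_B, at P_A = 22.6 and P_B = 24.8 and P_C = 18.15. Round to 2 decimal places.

0.13

At P_A = 22.6 and P_B = 24.8 and P_C = 18.15: Q_A = 2265.25.
∂Q_A/∂P_B = 12.
ε = (∂Q_A/∂P_B)(P_B/Q_A) = 12 × (24.8/2265.25) ≈ 0.13.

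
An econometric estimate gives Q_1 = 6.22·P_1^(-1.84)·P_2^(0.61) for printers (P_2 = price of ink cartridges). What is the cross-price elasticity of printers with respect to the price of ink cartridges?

0.61

In a log-linear (constant-elasticity) demand function, the coefficient on the exponent of P_2 is the cross-price elasticity.
ε = 0.61. Positive, so printers and ink cartridges are substitutes.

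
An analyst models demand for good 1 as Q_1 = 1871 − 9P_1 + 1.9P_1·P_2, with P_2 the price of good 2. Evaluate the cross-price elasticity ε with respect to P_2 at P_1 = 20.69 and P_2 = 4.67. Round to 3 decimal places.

At P_1 = 20.69 and P_2 = 4.67: Q_1 = 1868.372.
∂Q_1/∂P_2 = 1.9P_1 = 1.9(20.69) = 39.3110.
ε = (∂Q_1/∂P_2)(P_2/Q_1) = 39.3110 × (4.67/1868.372) ≈ 0.098.
ε > 0: substitutes.

0.098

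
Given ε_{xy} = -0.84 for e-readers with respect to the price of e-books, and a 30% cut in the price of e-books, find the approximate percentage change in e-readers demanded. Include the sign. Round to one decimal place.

%ΔQ ≈ ε × %ΔP of e-books = -0.84 × (-30%) = 25.2%.

25.2%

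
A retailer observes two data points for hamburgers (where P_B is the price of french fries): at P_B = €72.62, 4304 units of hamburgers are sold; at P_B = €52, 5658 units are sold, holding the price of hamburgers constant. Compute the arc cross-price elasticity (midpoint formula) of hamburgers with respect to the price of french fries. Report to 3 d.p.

ΔQ_A = 5658 − 4304 = 1354; ΔP_B = 52 − 72.62 = -20.62.
Midpoints: Q̄_A = 4981.0, P̄_B = 62.31.
ε = (ΔQ_A/Q̄_A)/(ΔP_B/P̄_B) = (1354/4981.0)/(-20.62/62.31) ≈ -0.821.
ε < 0: hamburgers and french fries are complements.

-0.821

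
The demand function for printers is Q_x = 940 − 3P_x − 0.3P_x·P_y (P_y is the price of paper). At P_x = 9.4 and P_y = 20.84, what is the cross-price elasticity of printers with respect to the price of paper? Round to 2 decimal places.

-0.07

At P_x = 9.4 and P_y = 20.84: Q_x = 853.031.
∂Q_x/∂P_y = -0.3P_x = -0.3(9.4) = -2.8200.
ε = (∂Q_x/∂P_y)(P_y/Q_x) = -2.8200 × (20.84/853.031) ≈ -0.07.
ε < 0: complements.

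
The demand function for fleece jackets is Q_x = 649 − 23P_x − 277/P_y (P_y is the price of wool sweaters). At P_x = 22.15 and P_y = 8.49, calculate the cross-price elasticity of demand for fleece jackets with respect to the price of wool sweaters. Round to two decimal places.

At P_x = 22.15 and P_y = 8.49: Q_x = 106.923.
∂Q_x/∂P_y = 277/P_y² = 3.8429.
ε = (∂Q_x/∂P_y)(P_y/Q_x) = 3.8429 × (8.49/106.923) ≈ 0.31.

0.31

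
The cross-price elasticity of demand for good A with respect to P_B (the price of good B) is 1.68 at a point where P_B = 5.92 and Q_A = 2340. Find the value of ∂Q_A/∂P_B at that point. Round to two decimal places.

ε = (∂Q_A/∂P_B)·(P_B/Q_A) ⇒ ∂Q_A/∂P_B = ε·Q_A/P_B = 1.68 × 2340/5.92 ≈ 664.05.

664.05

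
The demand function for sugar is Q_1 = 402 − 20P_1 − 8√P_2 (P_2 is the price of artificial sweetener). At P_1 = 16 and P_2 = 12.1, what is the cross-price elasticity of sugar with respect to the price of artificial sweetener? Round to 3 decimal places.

-0.257

At P_1 = 16 and P_2 = 12.1: Q_1 = 54.172.
∂Q_1/∂P_2 = -8/(2√P_2) = -8/(2√12.1) = -1.1499.
ε = (∂Q_1/∂P_2)(P_2/Q_1) = -1.1499 × (12.1/54.172) ≈ -0.257.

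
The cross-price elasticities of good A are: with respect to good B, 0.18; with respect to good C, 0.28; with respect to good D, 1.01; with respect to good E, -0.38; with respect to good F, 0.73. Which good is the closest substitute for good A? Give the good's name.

Substitutes have ε > 0. Among the positive values, 1.01 (good D) is largest.

good D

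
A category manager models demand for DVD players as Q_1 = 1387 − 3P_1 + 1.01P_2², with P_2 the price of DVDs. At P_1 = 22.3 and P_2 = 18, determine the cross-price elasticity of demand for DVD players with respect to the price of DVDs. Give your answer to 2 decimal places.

0.40

At P_1 = 22.3 and P_2 = 18: Q_1 = 1647.34.
∂Q_1/∂P_2 = 2.02P_2 = 2.02(18) = 36.3600.
ε = (∂Q_1/∂P_2)(P_2/Q_1) = 36.3600 × (18/1647.34) ≈ 0.40.
ε > 0: substitutes.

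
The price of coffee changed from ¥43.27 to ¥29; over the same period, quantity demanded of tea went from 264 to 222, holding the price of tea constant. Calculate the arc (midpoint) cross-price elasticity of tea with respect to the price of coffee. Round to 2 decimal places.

ΔQ_A = 222 − 264 = -42; ΔP_B = 29 − 43.27 = -14.27.
Midpoints: Q̄_A = 243.0, P̄_B = 36.14.
ε = (ΔQ_A/Q̄_A)/(ΔP_B/P̄_B) = (-42/243.0)/(-14.27/36.14) ≈ 0.44.

0.44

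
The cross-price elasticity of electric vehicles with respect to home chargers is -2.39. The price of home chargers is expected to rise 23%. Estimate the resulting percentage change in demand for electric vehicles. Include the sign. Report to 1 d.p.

-55.0%

%ΔQ ≈ ε × %ΔP of home chargers = -2.39 × (23%) = -55.0%.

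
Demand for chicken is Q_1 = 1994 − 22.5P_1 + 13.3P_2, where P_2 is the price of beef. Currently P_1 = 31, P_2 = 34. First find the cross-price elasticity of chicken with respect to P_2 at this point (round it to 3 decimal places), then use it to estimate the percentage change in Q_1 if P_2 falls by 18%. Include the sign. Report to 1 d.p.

At P_1 = 31, P_2 = 34: Q_1 = 1748.7.
∂Q_1/∂P_2 = 13.3.
ε = (∂Q_1/∂P_2)(P_2/Q_1) = 13.3000 × 34/1748.7 ≈ 0.259.
%ΔQ_1 ≈ ε × %ΔP_2 = 0.259 × (-18%) = -4.7%.

-4.7%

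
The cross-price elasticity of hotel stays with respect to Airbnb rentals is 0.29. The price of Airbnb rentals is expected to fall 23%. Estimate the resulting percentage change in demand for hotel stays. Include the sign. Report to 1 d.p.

-6.7%

%ΔQ ≈ ε × %ΔP of Airbnb rentals = 0.29 × (-23%) = -6.7%.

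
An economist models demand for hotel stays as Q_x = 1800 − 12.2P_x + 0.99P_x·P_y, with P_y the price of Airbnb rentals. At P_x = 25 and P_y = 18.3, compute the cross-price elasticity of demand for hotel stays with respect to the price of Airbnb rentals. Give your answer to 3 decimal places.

0.233

At P_x = 25 and P_y = 18.3: Q_x = 1947.925.
∂Q_x/∂P_y = 0.99P_x = 0.99(25) = 24.7500.
ε = (∂Q_x/∂P_y)(P_y/Q_x) = 24.7500 × (18.3/1947.925) ≈ 0.233.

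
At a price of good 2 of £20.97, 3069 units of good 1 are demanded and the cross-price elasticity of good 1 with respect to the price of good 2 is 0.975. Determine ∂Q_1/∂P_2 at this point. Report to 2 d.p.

142.69

ε = (∂Q_1/∂P_2)·(P_2/Q_1) ⇒ ∂Q_1/∂P_2 = ε·Q_1/P_2 = 0.975 × 3069/20.97 ≈ 142.69.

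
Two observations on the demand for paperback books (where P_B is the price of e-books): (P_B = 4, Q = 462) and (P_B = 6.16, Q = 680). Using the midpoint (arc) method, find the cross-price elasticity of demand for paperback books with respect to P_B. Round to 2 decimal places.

0.90

ΔQ_A = 680 − 462 = 218; ΔP_B = 6.16 − 4 = 2.16.
Midpoints: Q̄_A = 571.0, P̄_B = 5.08.
ε = (ΔQ_A/Q̄_A)/(ΔP_B/P̄_B) = (218/571.0)/(2.16/5.08) ≈ 0.90.
ε > 0: paperback books and e-books are substitutes.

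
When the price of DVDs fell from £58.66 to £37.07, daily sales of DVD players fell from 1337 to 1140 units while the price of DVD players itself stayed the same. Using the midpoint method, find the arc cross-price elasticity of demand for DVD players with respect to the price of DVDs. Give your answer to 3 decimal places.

ΔQ_A = 1140 − 1337 = -197; ΔP_B = 37.07 − 58.66 = -21.59.
Midpoints: Q̄_A = 1238.5, P̄_B = 47.86.
ε = (ΔQ_A/Q̄_A)/(ΔP_B/P̄_B) = (-197/1238.5)/(-21.59/47.86) ≈ 0.353.

0.353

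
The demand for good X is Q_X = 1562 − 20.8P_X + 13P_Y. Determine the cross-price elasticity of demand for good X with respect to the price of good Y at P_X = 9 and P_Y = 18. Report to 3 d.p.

0.145

At P_X = 9 and P_Y = 18: Q_X = 1608.8.
∂Q_X/∂P_Y = 13.
ε = (∂Q_X/∂P_Y)(P_Y/Q_X) = 13 × (18/1608.8) ≈ 0.145.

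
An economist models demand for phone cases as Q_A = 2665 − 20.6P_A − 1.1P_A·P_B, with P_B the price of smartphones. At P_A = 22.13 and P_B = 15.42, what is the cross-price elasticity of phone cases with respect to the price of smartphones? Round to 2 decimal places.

At P_A = 22.13 and P_B = 15.42: Q_A = 1833.753.
∂Q_A/∂P_B = -1.1P_A = -1.1(22.13) = -24.3430.
ε = (∂Q_A/∂P_B)(P_B/Q_A) = -24.3430 × (15.42/1833.753) ≈ -0.20.
ε < 0: complements.

-0.20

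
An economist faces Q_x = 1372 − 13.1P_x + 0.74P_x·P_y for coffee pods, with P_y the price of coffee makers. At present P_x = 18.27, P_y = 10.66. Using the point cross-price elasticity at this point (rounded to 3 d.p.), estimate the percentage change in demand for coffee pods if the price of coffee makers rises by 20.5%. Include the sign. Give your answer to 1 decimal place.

2.3%

At P_x = 18.27, P_y = 10.66: Q_x = 1276.784.
∂Q_x/∂P_y = 0.74P_x = 13.5198.
ε = (∂Q_x/∂P_y)(P_y/Q_x) = 13.5198 × 10.66/1276.784 ≈ 0.113.
%ΔQ_x ≈ ε × %ΔP_y = 0.113 × (20.5%) = 2.3%.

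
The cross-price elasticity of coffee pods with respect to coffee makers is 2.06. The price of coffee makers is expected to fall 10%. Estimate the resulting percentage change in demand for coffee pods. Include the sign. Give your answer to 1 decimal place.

-20.6%

%ΔQ ≈ ε × %ΔP of coffee makers = 2.06 × (-10%) = -20.6%.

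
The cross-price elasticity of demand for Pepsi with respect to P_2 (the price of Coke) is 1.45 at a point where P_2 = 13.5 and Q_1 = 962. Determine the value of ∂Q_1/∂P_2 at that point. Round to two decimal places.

ε = (∂Q_1/∂P_2)·(P_2/Q_1) ⇒ ∂Q_1/∂P_2 = ε·Q_1/P_2 = 1.45 × 962/13.5 ≈ 103.33.

103.33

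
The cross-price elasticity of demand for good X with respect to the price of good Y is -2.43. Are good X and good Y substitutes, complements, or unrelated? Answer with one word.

ε = -2.43 < 0, so a higher price of good Y lowers demand for good X: complements.

complements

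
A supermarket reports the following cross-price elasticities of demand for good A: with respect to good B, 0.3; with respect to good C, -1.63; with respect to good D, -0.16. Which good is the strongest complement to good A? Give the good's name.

Complements have ε < 0. The most negative value is -1.63 (good C).

good C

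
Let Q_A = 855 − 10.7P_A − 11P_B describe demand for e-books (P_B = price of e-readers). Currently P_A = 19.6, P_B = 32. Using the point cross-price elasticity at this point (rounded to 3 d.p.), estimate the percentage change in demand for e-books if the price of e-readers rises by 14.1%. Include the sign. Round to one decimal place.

At P_A = 19.6, P_B = 32: Q_A = 293.28.
∂Q_A/∂P_B = -11.
ε = (∂Q_A/∂P_B)(P_B/Q_A) = -11.0000 × 32/293.28 ≈ -1.200.
%ΔQ_A ≈ ε × %ΔP_B = -1.200 × (14.1%) = -16.9%.

-16.9%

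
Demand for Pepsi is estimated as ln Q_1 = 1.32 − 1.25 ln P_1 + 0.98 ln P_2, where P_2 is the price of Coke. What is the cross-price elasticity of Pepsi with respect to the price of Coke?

In a log-linear (constant-elasticity) demand function, the coefficient on ln P_2 is the cross-price elasticity.
ε = 0.98. Positive, so Pepsi and Coke are substitutes.

0.98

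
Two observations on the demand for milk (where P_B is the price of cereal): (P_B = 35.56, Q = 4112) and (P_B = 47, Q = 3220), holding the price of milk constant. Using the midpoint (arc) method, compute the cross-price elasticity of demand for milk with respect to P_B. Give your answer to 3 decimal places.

-0.878

ΔQ_A = 3220 − 4112 = -892; ΔP_B = 47 − 35.56 = 11.44.
Midpoints: Q̄_A = 3666.0, P̄_B = 41.28.
ε = (ΔQ_A/Q̄_A)/(ΔP_B/P̄_B) = (-892/3666.0)/(11.44/41.28) ≈ -0.878.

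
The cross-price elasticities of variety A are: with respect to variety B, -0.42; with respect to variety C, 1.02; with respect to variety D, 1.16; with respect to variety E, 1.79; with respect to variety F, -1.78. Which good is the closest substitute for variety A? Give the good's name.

variety E

Substitutes have ε > 0. Among the positive values, 1.79 (variety E) is largest.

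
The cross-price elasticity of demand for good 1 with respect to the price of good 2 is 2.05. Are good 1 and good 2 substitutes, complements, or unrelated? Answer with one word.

substitutes

ε = 2.05 > 0, so a higher price of good 2 raises demand for good 1: substitutes.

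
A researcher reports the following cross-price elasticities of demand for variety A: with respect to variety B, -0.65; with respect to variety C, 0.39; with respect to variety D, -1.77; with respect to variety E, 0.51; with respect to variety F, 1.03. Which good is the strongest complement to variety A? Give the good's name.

variety D

Complements have ε < 0. The most negative value is -1.77 (variety D).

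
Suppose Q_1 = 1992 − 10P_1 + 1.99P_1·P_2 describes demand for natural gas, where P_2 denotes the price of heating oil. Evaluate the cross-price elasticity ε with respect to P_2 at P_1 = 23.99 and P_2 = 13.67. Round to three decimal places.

At P_1 = 23.99 and P_2 = 13.67: Q_1 = 2404.707.
∂Q_1/∂P_2 = 1.99P_1 = 1.99(23.99) = 47.7401.
ε = (∂Q_1/∂P_2)(P_2/Q_1) = 47.7401 × (13.67/2404.707) ≈ 0.271.
ε > 0: substitutes.

0.271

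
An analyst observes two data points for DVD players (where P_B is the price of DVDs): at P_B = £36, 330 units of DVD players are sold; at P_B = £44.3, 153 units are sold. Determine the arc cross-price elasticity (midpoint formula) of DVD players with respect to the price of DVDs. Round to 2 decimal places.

ΔQ_A = 153 − 330 = -177; ΔP_B = 44.3 − 36 = 8.3.
Midpoints: Q̄_A = 241.5, P̄_B = 40.15.
ε = (ΔQ_A/Q̄_A)/(ΔP_B/P̄_B) = (-177/241.5)/(8.3/40.15) ≈ -3.55.
ε < 0: DVD players and DVDs are complements.

-3.55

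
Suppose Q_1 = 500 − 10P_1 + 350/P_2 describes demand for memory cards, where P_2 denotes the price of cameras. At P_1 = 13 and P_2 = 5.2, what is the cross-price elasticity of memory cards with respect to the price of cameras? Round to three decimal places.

-0.154

At P_1 = 13 and P_2 = 5.2: Q_1 = 437.308.
∂Q_1/∂P_2 = −350/P_2² = -12.9438.
ε = (∂Q_1/∂P_2)(P_2/Q_1) = -12.9438 × (5.2/437.308) ≈ -0.154.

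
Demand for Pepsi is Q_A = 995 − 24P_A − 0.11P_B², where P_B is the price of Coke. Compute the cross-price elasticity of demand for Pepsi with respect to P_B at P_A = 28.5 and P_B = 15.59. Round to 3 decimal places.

At P_A = 28.5 and P_B = 15.59: Q_A = 284.265.
∂Q_A/∂P_B = -0.22P_B = -0.22(15.59) = -3.4298.
ε = (∂Q_A/∂P_B)(P_B/Q_A) = -3.4298 × (15.59/284.265) ≈ -0.188.
ε < 0: complements.

-0.188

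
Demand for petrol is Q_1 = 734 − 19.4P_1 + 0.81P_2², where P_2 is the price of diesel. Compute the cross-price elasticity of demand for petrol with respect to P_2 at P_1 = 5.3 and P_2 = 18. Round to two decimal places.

At P_1 = 5.3 and P_2 = 18: Q_1 = 893.62.
∂Q_1/∂P_2 = 1.62P_2 = 1.62(18) = 29.1600.
ε = (∂Q_1/∂P_2)(P_2/Q_1) = 29.1600 × (18/893.62) ≈ 0.59.
ε > 0: substitutes.

0.59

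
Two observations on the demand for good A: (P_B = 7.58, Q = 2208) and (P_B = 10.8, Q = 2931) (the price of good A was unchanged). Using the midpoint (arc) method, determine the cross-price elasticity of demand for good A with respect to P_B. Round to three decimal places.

0.803

ΔQ_A = 2931 − 2208 = 723; ΔP_B = 10.8 − 7.58 = 3.22.
Midpoints: Q̄_A = 2569.5, P̄_B = 9.19.
ε = (ΔQ_A/Q̄_A)/(ΔP_B/P̄_B) = (723/2569.5)/(3.22/9.19) ≈ 0.803.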